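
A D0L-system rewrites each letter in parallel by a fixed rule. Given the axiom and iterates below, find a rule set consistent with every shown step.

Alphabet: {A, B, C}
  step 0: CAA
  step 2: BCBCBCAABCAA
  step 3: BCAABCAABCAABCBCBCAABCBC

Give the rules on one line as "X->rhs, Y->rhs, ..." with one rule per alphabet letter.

A->BC, B->BC, C->AA

  step 2 ⇒ step 3: BCBCBCAABCAA ⇒ BC·AA·BC·AA·BC·AA·BC·BC·BC·AA·BC·BC
    A ↦ BC
    B ↦ BC
    C ↦ AA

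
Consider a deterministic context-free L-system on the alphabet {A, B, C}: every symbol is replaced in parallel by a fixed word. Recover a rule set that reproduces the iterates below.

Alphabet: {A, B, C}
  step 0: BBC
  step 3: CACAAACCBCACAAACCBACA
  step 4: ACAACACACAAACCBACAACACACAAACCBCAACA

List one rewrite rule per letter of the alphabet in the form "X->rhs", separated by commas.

A->CA, B->CCB, C->A

  step 3 ⇒ step 4: CACAAACCBCACAAACCBACA ⇒ A·CA·A·CA·CA·CA·A·A·CCB·A·CA·A·CA·CA·CA·A·A·CCB·CA·A·CA
    A ↦ CA
    B ↦ CCB
    C ↦ A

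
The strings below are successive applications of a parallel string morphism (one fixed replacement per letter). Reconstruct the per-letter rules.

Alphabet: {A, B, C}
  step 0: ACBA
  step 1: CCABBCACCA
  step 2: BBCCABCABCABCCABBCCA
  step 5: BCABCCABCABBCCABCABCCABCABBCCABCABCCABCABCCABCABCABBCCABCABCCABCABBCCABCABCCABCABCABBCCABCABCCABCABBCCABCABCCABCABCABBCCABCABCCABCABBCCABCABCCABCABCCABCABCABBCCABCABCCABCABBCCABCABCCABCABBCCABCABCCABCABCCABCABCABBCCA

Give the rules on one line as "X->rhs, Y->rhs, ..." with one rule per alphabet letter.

A->CCA, B->BCA, C->B

  step 1 ⇒ step 2: CCABBCACCA ⇒ B·B·CCA·BCA·BCA·B·CCA·B·B·CCA
    A ↦ CCA
    B ↦ BCA
    C ↦ B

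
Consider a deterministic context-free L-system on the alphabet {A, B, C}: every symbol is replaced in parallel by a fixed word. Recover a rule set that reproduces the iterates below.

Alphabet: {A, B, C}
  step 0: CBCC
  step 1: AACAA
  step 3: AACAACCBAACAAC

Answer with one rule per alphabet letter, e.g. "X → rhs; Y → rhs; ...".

  step 0 ⇒ step 1: CBCC ⇒ A·AC·A·A
    B ↦ AC
    C ↦ A
    A ↦ CB  (constrained at step 1)

A->CB, B->AC, C->A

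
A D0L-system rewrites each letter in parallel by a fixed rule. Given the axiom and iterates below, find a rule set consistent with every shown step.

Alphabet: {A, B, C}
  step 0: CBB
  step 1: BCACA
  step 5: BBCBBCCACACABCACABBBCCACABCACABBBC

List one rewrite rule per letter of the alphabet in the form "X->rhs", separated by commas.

A->BC, B->CA, C->B

  step 0 ⇒ step 1: CBB ⇒ B·CA·CA
    B ↦ CA
    C ↦ B
    A ↦ BC  (constrained at step 1)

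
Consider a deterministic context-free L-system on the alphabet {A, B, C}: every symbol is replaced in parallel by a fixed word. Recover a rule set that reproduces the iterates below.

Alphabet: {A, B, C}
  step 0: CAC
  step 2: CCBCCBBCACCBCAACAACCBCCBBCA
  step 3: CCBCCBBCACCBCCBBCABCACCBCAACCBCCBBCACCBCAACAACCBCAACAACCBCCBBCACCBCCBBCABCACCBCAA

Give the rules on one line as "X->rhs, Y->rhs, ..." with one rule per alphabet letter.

  step 2 ⇒ step 3: CCBCCBBCACCBCAACAACCBCCBBCA ⇒ CCB·CCB·BCA·CCB·CCB·BCA·BCA·CCB·CAA·CCB·CCB·BCA·CCB·CAA·CAA·CCB·CAA·CAA·CCB·CCB·BCA·CCB·CCB·BCA·BCA·CCB·CAA
    A ↦ CAA
    B ↦ BCA
    C ↦ CCB

A->CAA, B->BCA, C->CCB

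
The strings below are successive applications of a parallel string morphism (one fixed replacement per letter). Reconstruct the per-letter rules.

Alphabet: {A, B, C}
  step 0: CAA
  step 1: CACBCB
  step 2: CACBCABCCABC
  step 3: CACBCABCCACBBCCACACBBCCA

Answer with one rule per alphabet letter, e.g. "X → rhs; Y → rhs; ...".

A->CB, B->BC, C->CA

  step 2 ⇒ step 3: CACBCABCCABC ⇒ CA·CB·CA·BC·CA·CB·BC·CA·CA·CB·BC·CA
    A ↦ CB
    B ↦ BC
    C ↦ CA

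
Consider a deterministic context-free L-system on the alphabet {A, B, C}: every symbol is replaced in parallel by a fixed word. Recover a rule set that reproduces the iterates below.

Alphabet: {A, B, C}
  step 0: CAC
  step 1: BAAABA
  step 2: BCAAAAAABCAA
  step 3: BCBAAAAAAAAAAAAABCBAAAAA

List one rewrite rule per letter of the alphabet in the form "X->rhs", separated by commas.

  step 2 ⇒ step 3: BCAAAAAABCAA ⇒ BC·BA·AA·AA·AA·AA·AA·AA·BC·BA·AA·AA
    A ↦ AA
    B ↦ BC
    C ↦ BA

A->AA, B->BC, C->BA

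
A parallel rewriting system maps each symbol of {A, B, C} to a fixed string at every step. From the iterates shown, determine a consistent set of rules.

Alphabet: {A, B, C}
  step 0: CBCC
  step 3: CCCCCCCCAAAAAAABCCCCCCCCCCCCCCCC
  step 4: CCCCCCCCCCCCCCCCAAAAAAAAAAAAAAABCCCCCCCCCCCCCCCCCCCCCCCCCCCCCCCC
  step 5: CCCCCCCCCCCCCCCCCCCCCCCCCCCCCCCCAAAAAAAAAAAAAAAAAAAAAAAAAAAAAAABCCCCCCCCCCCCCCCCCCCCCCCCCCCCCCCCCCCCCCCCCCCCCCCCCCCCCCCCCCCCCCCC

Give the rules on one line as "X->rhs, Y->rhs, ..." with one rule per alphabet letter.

  step 4 ⇒ step 5: CCCCCCCCCCCCCCCCAAAAAAAAAAAAAAABCCCCCCCCCCCCCCCCCCCCCCCCCCCCCCCC ⇒ CC·CC·CC·CC·CC·CC·CC·CC·CC·CC·CC·CC·CC·CC·CC·CC·AA·AA·AA·AA·AA·AA·AA·AA·AA·AA·AA·AA·AA·AA·AA·AB·CC·CC·CC·CC·CC·CC·CC·CC·CC·CC·CC·CC·CC·CC·CC·CC·CC·CC·CC·CC·CC·CC·CC·CC·CC·CC·CC·CC·CC·CC·CC·CC
    A ↦ AA
    B ↦ AB
    C ↦ CC

A->AA, B->AB, C->CC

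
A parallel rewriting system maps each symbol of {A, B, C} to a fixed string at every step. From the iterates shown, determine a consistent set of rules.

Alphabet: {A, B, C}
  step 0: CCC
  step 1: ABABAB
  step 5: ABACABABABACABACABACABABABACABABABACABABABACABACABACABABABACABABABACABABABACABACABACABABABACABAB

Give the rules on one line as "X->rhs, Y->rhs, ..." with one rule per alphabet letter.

  step 0 ⇒ step 1: CCC ⇒ AB·AB·AB
    C ↦ AB
    A ↦ AB  (constrained at step 1)
    B ↦ AC  (constrained at step 1)

A->AB, B->AC, C->AB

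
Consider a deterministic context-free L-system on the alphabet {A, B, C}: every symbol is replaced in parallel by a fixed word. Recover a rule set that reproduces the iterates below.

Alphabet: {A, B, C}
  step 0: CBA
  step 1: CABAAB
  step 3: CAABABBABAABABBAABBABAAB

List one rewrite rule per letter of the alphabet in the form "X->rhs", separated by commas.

  step 0 ⇒ step 1: CBA ⇒ CA·BA·AB
    A ↦ AB
    B ↦ BA
    C ↦ CA

A->AB, B->BA, C->CA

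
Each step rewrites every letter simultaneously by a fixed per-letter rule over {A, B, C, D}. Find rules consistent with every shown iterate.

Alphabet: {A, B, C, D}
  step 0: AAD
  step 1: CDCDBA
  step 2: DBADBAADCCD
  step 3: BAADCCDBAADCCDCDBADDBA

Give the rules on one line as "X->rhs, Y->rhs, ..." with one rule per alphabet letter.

A->CD, B->ADC, C->D, D->BA

  step 2 ⇒ step 3: DBADBAADCCD ⇒ BA·ADC·CD·BA·ADC·CD·CD·BA·D·D·BA
    A ↦ CD
    B ↦ ADC
    C ↦ D
    D ↦ BA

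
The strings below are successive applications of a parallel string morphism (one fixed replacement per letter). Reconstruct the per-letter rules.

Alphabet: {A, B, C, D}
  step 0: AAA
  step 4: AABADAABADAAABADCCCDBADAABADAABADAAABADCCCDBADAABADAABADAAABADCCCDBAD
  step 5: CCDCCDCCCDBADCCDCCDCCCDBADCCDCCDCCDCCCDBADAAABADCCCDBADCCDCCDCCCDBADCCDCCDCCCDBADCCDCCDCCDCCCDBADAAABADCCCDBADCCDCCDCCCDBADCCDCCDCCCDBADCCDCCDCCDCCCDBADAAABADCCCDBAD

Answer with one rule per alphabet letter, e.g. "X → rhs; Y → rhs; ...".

  step 4 ⇒ step 5: AABADAABADAAABADCCCDBADAABADAABADAAABADCCCDBADAABADAABADAAABADCCCDBAD ⇒ CCD·CCD·C·CCD·BAD·CCD·CCD·C·CCD·BAD·CCD·CCD·CCD·C·CCD·BAD·A·A·A·BAD·C·CCD·BAD·CCD·CCD·C·CCD·BAD·CCD·CCD·C·CCD·BAD·CCD·CCD·CCD·C·CCD·BAD·A·A·A·BAD·C·CCD·BAD·CCD·CCD·C·CCD·BAD·CCD·CCD·C·CCD·BAD·CCD·CCD·CCD·C·CCD·BAD·A·A·A·BAD·C·CCD·BAD
    A ↦ CCD
    B ↦ C
    C ↦ A
    D ↦ BAD

A->CCD, B->C, C->A, D->BAD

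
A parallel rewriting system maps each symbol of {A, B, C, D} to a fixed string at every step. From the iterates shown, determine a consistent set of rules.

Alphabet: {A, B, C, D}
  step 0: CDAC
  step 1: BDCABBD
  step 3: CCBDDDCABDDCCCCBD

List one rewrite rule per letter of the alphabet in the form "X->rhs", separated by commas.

A->AB, B->DD, C->BD, D->C

  step 0 ⇒ step 1: CDAC ⇒ BD·C·AB·BD
    A ↦ AB
    C ↦ BD
    D ↦ C
    B ↦ DD  (constrained at step 1)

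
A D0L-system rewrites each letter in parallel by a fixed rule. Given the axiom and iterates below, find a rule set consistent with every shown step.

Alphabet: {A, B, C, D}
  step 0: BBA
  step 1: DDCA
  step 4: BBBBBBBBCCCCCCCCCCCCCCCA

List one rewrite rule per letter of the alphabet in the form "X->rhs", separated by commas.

  step 0 ⇒ step 1: BBA ⇒ D·D·CA
    A ↦ CA
    B ↦ D
    C ↦ CC  (constrained at step 1)
    D ↦ BB  (constrained at step 1)

A->CA, B->D, C->CC, D->BB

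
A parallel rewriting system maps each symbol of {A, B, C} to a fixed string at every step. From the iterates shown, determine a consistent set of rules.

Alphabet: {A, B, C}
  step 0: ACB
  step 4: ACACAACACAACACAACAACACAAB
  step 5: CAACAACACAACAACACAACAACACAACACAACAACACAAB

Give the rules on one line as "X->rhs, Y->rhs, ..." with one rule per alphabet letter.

  step 4 ⇒ step 5: ACACAACACAACACAACAACACAAB ⇒ CA·A·CA·A·CA·CA·A·CA·A·CA·CA·A·CA·A·CA·CA·A·CA·CA·A·CA·A·CA·CA·AB
    A ↦ CA
    B ↦ AB
    C ↦ A

A->CA, B->AB, C->A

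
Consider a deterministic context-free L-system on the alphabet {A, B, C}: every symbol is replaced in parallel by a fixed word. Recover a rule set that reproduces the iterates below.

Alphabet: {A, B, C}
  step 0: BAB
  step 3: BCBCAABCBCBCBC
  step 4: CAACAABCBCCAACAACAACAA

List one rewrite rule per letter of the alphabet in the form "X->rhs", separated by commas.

  step 3 ⇒ step 4: BCBCAABCBCBCBC ⇒ C·AA·C·AA·BC·BC·C·AA·C·AA·C·AA·C·AA
    A ↦ BC
    B ↦ C
    C ↦ AA

A->BC, B->C, C->AA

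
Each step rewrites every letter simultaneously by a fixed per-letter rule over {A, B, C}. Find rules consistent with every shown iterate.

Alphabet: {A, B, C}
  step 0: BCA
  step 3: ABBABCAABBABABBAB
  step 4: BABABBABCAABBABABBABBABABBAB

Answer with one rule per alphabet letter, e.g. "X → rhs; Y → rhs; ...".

A->B, B->AB, C->CAA

  step 3 ⇒ step 4: ABBABCAABBABABBAB ⇒ B·AB·AB·B·AB·CAA·B·B·AB·AB·B·AB·B·AB·AB·B·AB
    A ↦ B
    B ↦ AB
    C ↦ CAA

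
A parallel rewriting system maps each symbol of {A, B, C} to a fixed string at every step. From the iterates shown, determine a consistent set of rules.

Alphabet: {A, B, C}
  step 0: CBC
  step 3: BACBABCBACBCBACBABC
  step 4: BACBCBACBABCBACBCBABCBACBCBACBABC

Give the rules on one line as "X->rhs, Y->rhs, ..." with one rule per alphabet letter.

  step 3 ⇒ step 4: BACBABCBACBCBACBABC ⇒ BA·C·BC·BA·C·BA·BC·BA·C·BC·BA·BC·BA·C·BC·BA·C·BA·BC
    A ↦ C
    B ↦ BA
    C ↦ BC

A->C, B->BA, C->BC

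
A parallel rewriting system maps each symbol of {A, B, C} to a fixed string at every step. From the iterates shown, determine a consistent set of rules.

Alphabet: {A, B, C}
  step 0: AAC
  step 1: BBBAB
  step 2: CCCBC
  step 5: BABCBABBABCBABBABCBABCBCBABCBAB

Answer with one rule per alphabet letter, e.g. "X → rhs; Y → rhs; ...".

  step 1 ⇒ step 2: BBBAB ⇒ C·C·C·B·C
    A ↦ B
    B ↦ C
  step 0 ⇒ step 1: AAC ⇒ B·B·BAB
    C ↦ BAB

A->B, B->C, C->BAB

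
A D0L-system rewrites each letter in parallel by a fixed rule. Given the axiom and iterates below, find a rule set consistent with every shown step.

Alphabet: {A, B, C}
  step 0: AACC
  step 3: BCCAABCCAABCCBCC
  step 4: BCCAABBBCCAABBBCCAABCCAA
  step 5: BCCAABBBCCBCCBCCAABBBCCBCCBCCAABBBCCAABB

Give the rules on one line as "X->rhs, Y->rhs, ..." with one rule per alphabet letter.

  step 4 ⇒ step 5: BCCAABBBCCAABBBCCAABCCAA ⇒ BCC·A·A·B·B·BCC·BCC·BCC·A·A·B·B·BCC·BCC·BCC·A·A·B·B·BCC·A·A·B·B
    A ↦ B
    B ↦ BCC
    C ↦ A

A->B, B->BCC, C->A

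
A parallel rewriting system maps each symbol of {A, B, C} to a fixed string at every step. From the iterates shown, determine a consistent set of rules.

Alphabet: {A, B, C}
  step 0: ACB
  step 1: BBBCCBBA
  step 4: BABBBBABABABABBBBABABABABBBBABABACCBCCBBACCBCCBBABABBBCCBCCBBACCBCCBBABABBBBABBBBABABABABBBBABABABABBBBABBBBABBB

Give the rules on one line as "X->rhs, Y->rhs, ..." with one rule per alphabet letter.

A->BBB, B->BA, C->CCB

  step 0 ⇒ step 1: ACB ⇒ BBB·CCB·BA
    A ↦ BBB
    B ↦ BA
    C ↦ CCB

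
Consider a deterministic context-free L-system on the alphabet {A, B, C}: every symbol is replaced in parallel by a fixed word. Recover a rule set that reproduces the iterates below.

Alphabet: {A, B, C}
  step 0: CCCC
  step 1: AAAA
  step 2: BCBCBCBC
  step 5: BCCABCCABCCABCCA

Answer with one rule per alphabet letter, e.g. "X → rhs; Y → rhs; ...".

A->BC, B->C, C->A

  step 1 ⇒ step 2: AAAA ⇒ BC·BC·BC·BC
    A ↦ BC
    B ↦ C  (constrained at step 2)
  step 0 ⇒ step 1: CCCC ⇒ A·A·A·A
    C ↦ A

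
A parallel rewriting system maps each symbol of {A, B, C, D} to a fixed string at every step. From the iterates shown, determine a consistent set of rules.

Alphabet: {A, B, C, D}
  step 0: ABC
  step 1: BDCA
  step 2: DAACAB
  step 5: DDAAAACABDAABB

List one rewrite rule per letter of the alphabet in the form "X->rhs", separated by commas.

A->B, B->D, C->CA, D->AA

  step 1 ⇒ step 2: BDCA ⇒ D·AA·CA·B
    A ↦ B
    B ↦ D
    C ↦ CA
    D ↦ AA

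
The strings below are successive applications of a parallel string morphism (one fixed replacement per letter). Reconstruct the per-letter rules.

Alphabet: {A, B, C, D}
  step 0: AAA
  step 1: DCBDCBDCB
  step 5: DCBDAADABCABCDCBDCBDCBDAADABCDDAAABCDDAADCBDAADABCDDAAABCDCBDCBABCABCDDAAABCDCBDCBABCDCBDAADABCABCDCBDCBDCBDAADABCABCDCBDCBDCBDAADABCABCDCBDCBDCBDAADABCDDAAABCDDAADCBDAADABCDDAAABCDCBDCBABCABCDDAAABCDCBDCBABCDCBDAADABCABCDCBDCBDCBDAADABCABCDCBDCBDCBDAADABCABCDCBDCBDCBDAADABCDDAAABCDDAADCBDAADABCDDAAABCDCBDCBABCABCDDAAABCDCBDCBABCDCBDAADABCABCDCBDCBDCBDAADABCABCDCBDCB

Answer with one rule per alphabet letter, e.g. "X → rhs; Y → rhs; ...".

A->DCB, B->DAA, C->D, D->ABC

  step 0 ⇒ step 1: AAA ⇒ DCB·DCB·DCB
    A ↦ DCB
    B ↦ DAA  (constrained at step 1)
    C ↦ D  (constrained at step 1)
    D ↦ ABC  (constrained at step 1)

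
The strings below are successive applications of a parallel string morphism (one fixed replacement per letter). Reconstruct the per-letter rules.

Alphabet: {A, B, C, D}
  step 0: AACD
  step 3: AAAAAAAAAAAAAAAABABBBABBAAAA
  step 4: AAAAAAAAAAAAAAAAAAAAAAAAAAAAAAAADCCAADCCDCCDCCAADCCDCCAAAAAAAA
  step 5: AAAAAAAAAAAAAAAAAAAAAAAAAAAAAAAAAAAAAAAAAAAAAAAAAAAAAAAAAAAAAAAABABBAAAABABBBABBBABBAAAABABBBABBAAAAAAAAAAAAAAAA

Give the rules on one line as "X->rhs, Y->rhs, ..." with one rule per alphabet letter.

A->AA, B->DCC, C->B, D->BA

  step 4 ⇒ step 5: AAAAAAAAAAAAAAAAAAAAAAAAAAAAAAAADCCAADCCDCCDCCAADCCDCCAAAAAAAA ⇒ AA·AA·AA·AA·AA·AA·AA·AA·AA·AA·AA·AA·AA·AA·AA·AA·AA·AA·AA·AA·AA·AA·AA·AA·AA·AA·AA·AA·AA·AA·AA·AA·BA·B·B·AA·AA·BA·B·B·BA·B·B·BA·B·B·AA·AA·BA·B·B·BA·B·B·AA·AA·AA·AA·AA·AA·AA·AA
    A ↦ AA
    C ↦ B
    D ↦ BA
  step 3 ⇒ step 4: AAAAAAAAAAAAAAAABABBBABBAAAA ⇒ AA·AA·AA·AA·AA·AA·AA·AA·AA·AA·AA·AA·AA·AA·AA·AA·DCC·AA·DCC·DCC·DCC·AA·DCC·DCC·AA·AA·AA·AA
    B ↦ DCC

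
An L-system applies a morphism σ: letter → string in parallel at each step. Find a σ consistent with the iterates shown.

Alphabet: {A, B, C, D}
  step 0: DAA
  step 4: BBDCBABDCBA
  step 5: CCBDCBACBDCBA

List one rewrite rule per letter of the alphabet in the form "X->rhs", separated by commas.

  step 4 ⇒ step 5: BBDCBABDCBA ⇒ C·C·B·D·C·BA·C·B·D·C·BA
    A ↦ BA
    B ↦ C
    C ↦ D
    D ↦ B

A->BA, B->C, C->D, D->B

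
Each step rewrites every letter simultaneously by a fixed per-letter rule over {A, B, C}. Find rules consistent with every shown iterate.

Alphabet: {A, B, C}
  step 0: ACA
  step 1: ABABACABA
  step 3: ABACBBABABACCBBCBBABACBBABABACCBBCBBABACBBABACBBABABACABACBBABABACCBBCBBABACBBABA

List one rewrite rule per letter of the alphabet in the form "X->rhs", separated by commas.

  step 0 ⇒ step 1: ACA ⇒ ABA·BAC·ABA
    A ↦ ABA
    C ↦ BAC
    B ↦ CBB  (constrained at step 1)

A->ABA, B->CBB, C->BAC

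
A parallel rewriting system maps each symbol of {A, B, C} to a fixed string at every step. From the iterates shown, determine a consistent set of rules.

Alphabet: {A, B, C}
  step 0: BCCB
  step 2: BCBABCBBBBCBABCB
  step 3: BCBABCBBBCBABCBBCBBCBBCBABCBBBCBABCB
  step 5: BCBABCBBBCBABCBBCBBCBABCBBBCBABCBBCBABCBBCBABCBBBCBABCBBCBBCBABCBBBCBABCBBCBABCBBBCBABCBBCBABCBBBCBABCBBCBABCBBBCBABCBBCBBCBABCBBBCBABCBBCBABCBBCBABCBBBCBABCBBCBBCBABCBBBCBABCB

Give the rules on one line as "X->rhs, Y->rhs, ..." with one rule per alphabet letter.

A->B, B->BCB, C->A

  step 2 ⇒ step 3: BCBABCBBBBCBABCB ⇒ BCB·A·BCB·B·BCB·A·BCB·BCB·BCB·BCB·A·BCB·B·BCB·A·BCB
    A ↦ B
    B ↦ BCB
    C ↦ A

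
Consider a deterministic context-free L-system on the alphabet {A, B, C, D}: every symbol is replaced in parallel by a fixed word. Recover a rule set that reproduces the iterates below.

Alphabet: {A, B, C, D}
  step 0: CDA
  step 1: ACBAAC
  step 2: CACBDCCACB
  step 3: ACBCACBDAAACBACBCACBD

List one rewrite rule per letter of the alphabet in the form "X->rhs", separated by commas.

A->C, B->D, C->ACB, D->AA

  step 2 ⇒ step 3: CACBDCCACB ⇒ ACB·C·ACB·D·AA·ACB·ACB·C·ACB·D
    A ↦ C
    B ↦ D
    C ↦ ACB
    D ↦ AA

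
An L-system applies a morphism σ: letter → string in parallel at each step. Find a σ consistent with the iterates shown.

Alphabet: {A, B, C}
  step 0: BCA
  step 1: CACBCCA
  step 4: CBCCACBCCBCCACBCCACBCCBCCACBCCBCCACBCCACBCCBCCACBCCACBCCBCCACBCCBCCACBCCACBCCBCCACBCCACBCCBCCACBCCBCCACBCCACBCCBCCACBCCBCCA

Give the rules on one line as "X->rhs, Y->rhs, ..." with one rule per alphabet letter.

A->CA, B->CA, C->CBC

  step 0 ⇒ step 1: BCA ⇒ CA·CBC·CA
    A ↦ CA
    B ↦ CA
    C ↦ CBC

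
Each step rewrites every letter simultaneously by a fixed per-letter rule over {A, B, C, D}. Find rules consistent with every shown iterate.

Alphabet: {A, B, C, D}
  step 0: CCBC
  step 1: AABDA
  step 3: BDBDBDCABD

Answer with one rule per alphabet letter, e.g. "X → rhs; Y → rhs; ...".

A->B, B->BD, C->A, D->C

  step 0 ⇒ step 1: CCBC ⇒ A·A·BD·A
    B ↦ BD
    C ↦ A
    A ↦ B  (constrained at step 1)
    D ↦ C  (constrained at step 1)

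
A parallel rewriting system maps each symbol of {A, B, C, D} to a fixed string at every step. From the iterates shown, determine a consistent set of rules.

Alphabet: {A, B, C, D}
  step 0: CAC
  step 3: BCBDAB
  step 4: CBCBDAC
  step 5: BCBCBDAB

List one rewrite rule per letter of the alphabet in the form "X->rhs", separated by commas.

A->DA, B->C, C->B, D->B

  step 4 ⇒ step 5: CBCBDAC ⇒ B·C·B·C·B·DA·B
    A ↦ DA
    B ↦ C
    C ↦ B
    D ↦ B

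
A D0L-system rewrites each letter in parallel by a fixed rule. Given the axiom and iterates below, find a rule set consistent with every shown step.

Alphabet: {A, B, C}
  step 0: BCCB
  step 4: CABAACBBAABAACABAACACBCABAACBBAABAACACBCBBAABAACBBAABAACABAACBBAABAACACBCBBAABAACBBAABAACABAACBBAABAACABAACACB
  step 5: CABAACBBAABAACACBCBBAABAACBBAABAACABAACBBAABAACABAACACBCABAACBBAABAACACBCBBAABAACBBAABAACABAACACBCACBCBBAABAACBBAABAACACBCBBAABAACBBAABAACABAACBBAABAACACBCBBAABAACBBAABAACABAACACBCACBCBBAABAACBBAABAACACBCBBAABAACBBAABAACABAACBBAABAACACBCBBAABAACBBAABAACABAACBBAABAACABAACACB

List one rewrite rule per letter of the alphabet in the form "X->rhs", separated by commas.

A->BAA, B->CB, C->CA

  step 4 ⇒ step 5: CABAACBBAABAACABAACACBCABAACBBAABAACACBCBBAABAACBBAABAACABAACBBAABAACACBCBBAABAACBBAABAACABAACBBAABAACABAACACB ⇒ CA·BAA·CB·BAA·BAA·CA·CB·CB·BAA·BAA·CB·BAA·BAA·CA·BAA·CB·BAA·BAA·CA·BAA·CA·CB·CA·BAA·CB·BAA·BAA·CA·CB·CB·BAA·BAA·CB·BAA·BAA·CA·BAA·CA·CB·CA·CB·CB·BAA·BAA·CB·BAA·BAA·CA·CB·CB·BAA·BAA·CB·BAA·BAA·CA·BAA·CB·BAA·BAA·CA·CB·CB·BAA·BAA·CB·BAA·BAA·CA·BAA·CA·CB·CA·CB·CB·BAA·BAA·CB·BAA·BAA·CA·CB·CB·BAA·BAA·CB·BAA·BAA·CA·BAA·CB·BAA·BAA·CA·CB·CB·BAA·BAA·CB·BAA·BAA·CA·BAA·CB·BAA·BAA·CA·BAA·CA·CB
    A ↦ BAA
    B ↦ CB
    C ↦ CA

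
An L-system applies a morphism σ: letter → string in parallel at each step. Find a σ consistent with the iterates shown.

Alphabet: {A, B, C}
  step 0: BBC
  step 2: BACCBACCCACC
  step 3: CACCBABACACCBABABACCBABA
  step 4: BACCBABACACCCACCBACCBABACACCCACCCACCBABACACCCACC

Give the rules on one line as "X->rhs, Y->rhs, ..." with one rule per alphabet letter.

  step 3 ⇒ step 4: CACCBABACACCBABABACCBABA ⇒ BA·CC·BA·BA·CA·CC·CA·CC·BA·CC·BA·BA·CA·CC·CA·CC·CA·CC·BA·BA·CA·CC·CA·CC
    A ↦ CC
    B ↦ CA
    C ↦ BA

A->CC, B->CA, C->BA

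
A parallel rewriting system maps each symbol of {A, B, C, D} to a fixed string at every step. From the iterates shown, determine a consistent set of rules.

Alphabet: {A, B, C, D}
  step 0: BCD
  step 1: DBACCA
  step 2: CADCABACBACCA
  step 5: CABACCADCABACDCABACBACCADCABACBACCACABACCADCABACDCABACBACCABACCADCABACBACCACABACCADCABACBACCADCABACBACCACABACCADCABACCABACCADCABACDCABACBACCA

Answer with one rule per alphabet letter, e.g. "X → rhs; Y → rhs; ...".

  step 1 ⇒ step 2: DBACCA ⇒ CA·D·CA·BAC·BAC·CA
    A ↦ CA
    B ↦ D
    C ↦ BAC
    D ↦ CA

A->CA, B->D, C->BAC, D->CA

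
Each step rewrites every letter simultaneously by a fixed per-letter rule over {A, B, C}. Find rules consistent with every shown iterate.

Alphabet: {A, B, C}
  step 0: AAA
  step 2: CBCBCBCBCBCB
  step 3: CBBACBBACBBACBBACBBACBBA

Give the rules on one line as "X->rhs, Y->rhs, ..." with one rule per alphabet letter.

  step 2 ⇒ step 3: CBCBCBCBCBCB ⇒ CB·BA·CB·BA·CB·BA·CB·BA·CB·BA·CB·BA
    B ↦ BA
    C ↦ CB
    A ↦ CC  (constrained at step 0)

A->CC, B->BA, C->CB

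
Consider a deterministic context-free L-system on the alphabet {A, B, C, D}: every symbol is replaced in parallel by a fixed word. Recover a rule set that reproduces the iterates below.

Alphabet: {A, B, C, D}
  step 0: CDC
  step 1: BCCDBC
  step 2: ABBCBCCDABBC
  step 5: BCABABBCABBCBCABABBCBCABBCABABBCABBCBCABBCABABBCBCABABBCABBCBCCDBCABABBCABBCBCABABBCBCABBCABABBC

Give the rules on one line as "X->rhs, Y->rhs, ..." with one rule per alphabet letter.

A->BC, B->AB, C->BC, D->CD

  step 1 ⇒ step 2: BCCDBC ⇒ AB·BC·BC·CD·AB·BC
    B ↦ AB
    C ↦ BC
    D ↦ CD
    A ↦ BC  (constrained at step 2)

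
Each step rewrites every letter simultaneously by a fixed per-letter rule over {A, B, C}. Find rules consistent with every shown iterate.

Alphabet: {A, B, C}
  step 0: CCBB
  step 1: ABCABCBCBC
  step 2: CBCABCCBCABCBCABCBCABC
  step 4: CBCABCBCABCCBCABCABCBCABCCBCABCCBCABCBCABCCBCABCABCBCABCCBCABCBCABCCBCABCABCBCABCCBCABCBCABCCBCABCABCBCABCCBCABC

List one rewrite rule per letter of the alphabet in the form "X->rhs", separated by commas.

A->C, B->BC, C->ABC

  step 1 ⇒ step 2: ABCABCBCBC ⇒ C·BC·ABC·C·BC·ABC·BC·ABC·BC·ABC
    A ↦ C
    B ↦ BC
    C ↦ ABC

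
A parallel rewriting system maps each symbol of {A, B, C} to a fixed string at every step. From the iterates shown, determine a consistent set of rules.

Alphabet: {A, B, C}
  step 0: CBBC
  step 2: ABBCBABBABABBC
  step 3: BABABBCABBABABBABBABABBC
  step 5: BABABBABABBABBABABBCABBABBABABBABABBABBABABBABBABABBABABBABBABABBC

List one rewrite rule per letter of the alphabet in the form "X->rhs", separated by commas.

A->B, B->AB, C->BC

  step 2 ⇒ step 3: ABBCBABBABABBC ⇒ B·AB·AB·BC·AB·B·AB·AB·B·AB·B·AB·AB·BC
    A ↦ B
    B ↦ AB
    C ↦ BC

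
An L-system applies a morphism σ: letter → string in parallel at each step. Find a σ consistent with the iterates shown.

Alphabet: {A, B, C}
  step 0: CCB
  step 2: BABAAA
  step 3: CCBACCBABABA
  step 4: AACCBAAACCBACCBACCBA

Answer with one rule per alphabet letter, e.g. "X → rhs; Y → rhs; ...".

  step 3 ⇒ step 4: CCBACCBABABA ⇒ A·A·CC·BA·A·A·CC·BA·CC·BA·CC·BA
    A ↦ BA
    B ↦ CC
    C ↦ A

A->BA, B->CC, C->A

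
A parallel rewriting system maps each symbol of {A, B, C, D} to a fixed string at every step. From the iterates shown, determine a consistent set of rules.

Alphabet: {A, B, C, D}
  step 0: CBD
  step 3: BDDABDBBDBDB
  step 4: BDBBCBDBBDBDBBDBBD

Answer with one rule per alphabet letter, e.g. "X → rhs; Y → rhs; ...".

  step 3 ⇒ step 4: BDDABDBBDBDB ⇒ BD·B·B·C·BD·B·BD·BD·B·BD·B·BD
    A ↦ C
    B ↦ BD
    D ↦ B
    C ↦ DA  (constrained at step 0)

A->C, B->BD, C->DA, D->B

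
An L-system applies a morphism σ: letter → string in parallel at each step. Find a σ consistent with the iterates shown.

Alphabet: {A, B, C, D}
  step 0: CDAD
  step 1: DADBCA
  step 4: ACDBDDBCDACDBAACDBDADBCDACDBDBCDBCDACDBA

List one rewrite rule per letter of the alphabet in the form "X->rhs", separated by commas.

A->DBC, B->CDB, C->D, D->A

  step 0 ⇒ step 1: CDAD ⇒ D·A·DBC·A
    A ↦ DBC
    C ↦ D
    D ↦ A
    B ↦ CDB  (constrained at step 1)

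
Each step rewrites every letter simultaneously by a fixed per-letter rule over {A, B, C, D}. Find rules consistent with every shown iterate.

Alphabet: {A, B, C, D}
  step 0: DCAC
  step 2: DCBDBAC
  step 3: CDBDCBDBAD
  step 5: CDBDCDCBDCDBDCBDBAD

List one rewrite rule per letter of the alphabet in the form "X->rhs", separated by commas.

A->BA, B->BD, C->D, D->C

  step 2 ⇒ step 3: DCBDBAC ⇒ C·D·BD·C·BD·BA·D
    A ↦ BA
    B ↦ BD
    C ↦ D
    D ↦ C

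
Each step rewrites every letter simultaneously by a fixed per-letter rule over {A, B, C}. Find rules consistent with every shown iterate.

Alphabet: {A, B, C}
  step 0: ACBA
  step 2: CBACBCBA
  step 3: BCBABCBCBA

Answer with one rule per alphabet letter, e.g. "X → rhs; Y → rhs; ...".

  step 2 ⇒ step 3: CBACBCBA ⇒ B·C·BA·B·C·B·C·BA
    A ↦ BA
    B ↦ C
    C ↦ B

A->BA, B->C, C->B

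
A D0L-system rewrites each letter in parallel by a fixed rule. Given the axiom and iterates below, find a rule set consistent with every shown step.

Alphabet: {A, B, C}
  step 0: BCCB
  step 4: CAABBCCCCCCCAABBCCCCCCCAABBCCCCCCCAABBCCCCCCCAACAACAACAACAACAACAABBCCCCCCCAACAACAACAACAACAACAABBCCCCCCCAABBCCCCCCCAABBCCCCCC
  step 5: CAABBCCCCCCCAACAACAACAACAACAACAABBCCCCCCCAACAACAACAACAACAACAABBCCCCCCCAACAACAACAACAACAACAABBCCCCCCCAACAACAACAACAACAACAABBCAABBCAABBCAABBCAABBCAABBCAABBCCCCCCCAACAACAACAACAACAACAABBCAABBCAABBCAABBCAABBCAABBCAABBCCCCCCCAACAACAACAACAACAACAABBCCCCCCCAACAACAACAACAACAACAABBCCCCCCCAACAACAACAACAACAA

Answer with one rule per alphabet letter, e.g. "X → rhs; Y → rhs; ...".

  step 4 ⇒ step 5: CAABBCCCCCCCAABBCCCCCCCAABBCCCCCCCAABBCCCCCCCAACAACAACAACAACAACAABBCCCCCCCAACAACAACAACAACAACAABBCCCCCCCAABBCCCCCCCAABBCCCCCC ⇒ CAA·B·B·CCC·CCC·CAA·CAA·CAA·CAA·CAA·CAA·CAA·B·B·CCC·CCC·CAA·CAA·CAA·CAA·CAA·CAA·CAA·B·B·CCC·CCC·CAA·CAA·CAA·CAA·CAA·CAA·CAA·B·B·CCC·CCC·CAA·CAA·CAA·CAA·CAA·CAA·CAA·B·B·CAA·B·B·CAA·B·B·CAA·B·B·CAA·B·B·CAA·B·B·CAA·B·B·CCC·CCC·CAA·CAA·CAA·CAA·CAA·CAA·CAA·B·B·CAA·B·B·CAA·B·B·CAA·B·B·CAA·B·B·CAA·B·B·CAA·B·B·CCC·CCC·CAA·CAA·CAA·CAA·CAA·CAA·CAA·B·B·CCC·CCC·CAA·CAA·CAA·CAA·CAA·CAA·CAA·B·B·CCC·CCC·CAA·CAA·CAA·CAA·CAA·CAA
    A ↦ B
    B ↦ CCC
    C ↦ CAA

A->B, B->CCC, C->CAA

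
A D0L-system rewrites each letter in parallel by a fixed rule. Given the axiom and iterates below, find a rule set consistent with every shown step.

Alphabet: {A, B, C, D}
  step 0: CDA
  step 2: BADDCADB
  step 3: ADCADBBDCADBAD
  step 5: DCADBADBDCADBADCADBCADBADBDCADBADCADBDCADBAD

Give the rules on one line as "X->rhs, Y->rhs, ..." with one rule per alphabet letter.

  step 2 ⇒ step 3: BADDCADB ⇒ AD·CAD·B·B·D·CAD·B·AD
    A ↦ CAD
    B ↦ AD
    C ↦ D
    D ↦ B

A->CAD, B->AD, C->D, D->B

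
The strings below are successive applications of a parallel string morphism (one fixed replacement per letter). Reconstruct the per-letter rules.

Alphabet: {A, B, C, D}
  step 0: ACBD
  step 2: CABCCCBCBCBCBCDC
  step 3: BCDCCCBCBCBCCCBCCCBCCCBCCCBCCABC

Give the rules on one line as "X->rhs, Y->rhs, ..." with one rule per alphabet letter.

  step 2 ⇒ step 3: CABCCCBCBCBCBCDC ⇒ BC·DC·CC·BC·BC·BC·CC·BC·CC·BC·CC·BC·CC·BC·CA·BC
    A ↦ DC
    B ↦ CC
    C ↦ BC
    D ↦ CA

A->DC, B->CC, C->BC, D->CA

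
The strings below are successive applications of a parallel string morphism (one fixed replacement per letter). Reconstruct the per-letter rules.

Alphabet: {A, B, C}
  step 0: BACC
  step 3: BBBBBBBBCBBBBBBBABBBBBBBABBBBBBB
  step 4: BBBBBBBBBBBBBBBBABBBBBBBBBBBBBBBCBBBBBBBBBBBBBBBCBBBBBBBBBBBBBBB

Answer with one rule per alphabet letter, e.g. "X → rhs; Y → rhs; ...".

A->CB, B->BB, C->AB

  step 3 ⇒ step 4: BBBBBBBBCBBBBBBBABBBBBBBABBBBBBB ⇒ BB·BB·BB·BB·BB·BB·BB·BB·AB·BB·BB·BB·BB·BB·BB·BB·CB·BB·BB·BB·BB·BB·BB·BB·CB·BB·BB·BB·BB·BB·BB·BB
    A ↦ CB
    B ↦ BB
    C ↦ AB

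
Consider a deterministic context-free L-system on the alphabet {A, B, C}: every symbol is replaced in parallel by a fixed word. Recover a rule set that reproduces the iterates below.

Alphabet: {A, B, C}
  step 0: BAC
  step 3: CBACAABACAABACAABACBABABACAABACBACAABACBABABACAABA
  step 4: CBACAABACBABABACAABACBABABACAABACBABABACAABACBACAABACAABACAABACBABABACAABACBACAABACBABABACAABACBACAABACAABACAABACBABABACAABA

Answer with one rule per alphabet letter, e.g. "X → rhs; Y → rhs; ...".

  step 3 ⇒ step 4: CBACAABACAABACAABACBABABACAABACBACAABACBABABACAABA ⇒ CBA·CAA·BA·CBA·BA·BA·CAA·BA·CBA·BA·BA·CAA·BA·CBA·BA·BA·CAA·BA·CBA·CAA·BA·CAA·BA·CAA·BA·CBA·BA·BA·CAA·BA·CBA·CAA·BA·CBA·BA·BA·CAA·BA·CBA·CAA·BA·CAA·BA·CAA·BA·CBA·BA·BA·CAA·BA
    A ↦ BA
    B ↦ CAA
    C ↦ CBA

A->BA, B->CAA, C->CBA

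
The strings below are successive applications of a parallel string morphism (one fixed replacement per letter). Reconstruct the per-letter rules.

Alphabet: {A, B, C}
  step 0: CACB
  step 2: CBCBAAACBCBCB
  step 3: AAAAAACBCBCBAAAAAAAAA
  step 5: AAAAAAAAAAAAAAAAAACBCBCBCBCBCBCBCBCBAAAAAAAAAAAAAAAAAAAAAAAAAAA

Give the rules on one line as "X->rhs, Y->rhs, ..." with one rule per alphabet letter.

A->CB, B->A, C->AA

  step 2 ⇒ step 3: CBCBAAACBCBCB ⇒ AA·A·AA·A·CB·CB·CB·AA·A·AA·A·AA·A
    A ↦ CB
    B ↦ A
    C ↦ AA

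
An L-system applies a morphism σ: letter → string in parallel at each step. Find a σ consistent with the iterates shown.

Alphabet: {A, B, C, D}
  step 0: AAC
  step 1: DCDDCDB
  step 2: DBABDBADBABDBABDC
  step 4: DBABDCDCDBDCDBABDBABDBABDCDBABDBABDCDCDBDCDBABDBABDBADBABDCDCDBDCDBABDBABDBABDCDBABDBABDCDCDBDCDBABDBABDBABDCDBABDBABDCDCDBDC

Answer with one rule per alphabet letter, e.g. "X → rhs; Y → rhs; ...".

A->DCD, B->BDC, C->B, D->DBA

  step 1 ⇒ step 2: DCDDCDB ⇒ DBA·B·DBA·DBA·B·DBA·BDC
    B ↦ BDC
    C ↦ B
    D ↦ DBA
  step 0 ⇒ step 1: AAC ⇒ DCD·DCD·B
    A ↦ DCD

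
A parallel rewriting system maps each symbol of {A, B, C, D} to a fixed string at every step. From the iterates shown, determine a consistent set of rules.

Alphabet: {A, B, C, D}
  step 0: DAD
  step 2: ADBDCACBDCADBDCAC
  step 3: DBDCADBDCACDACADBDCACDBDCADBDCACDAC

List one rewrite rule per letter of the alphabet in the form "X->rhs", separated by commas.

A->D, B->AD, C->AC, D->BDC

  step 2 ⇒ step 3: ADBDCACBDCADBDCAC ⇒ D·BDC·AD·BDC·AC·D·AC·AD·BDC·AC·D·BDC·AD·BDC·AC·D·AC
    A ↦ D
    B ↦ AD
    C ↦ AC
    D ↦ BDC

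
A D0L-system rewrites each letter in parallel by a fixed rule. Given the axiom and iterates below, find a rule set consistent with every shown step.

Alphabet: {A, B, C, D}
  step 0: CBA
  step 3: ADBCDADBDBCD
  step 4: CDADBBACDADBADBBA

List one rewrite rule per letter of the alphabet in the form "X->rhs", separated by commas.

  step 3 ⇒ step 4: ADBCDADBDBCD ⇒ CD·A·DB·B·A·CD·A·DB·A·DB·B·A
    A ↦ CD
    B ↦ DB
    C ↦ B
    D ↦ A

A->CD, B->DB, C->B, D->A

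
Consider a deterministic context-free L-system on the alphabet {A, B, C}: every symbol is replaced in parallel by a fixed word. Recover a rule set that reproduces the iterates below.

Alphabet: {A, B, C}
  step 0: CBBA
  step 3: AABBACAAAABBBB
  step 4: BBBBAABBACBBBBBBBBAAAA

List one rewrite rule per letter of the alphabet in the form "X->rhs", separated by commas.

  step 3 ⇒ step 4: AABBACAAAABBBB ⇒ BB·BB·A·A·BB·AC·BB·BB·BB·BB·A·A·A·A
    A ↦ BB
    B ↦ A
    C ↦ AC

A->BB, B->A, C->AC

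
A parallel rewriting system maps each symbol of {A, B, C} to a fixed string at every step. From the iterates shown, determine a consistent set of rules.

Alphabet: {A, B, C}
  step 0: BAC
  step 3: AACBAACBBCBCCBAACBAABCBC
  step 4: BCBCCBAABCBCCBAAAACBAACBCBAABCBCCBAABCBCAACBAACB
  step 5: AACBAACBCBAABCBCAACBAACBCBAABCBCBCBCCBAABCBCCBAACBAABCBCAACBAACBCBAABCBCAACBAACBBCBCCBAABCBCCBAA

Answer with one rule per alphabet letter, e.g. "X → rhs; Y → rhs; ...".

  step 4 ⇒ step 5: BCBCCBAABCBCCBAAAACBAACBCBAABCBCCBAABCBCAACBAACB ⇒ AA·CB·AA·CB·CB·AA·BC·BC·AA·CB·AA·CB·CB·AA·BC·BC·BC·BC·CB·AA·BC·BC·CB·AA·CB·AA·BC·BC·AA·CB·AA·CB·CB·AA·BC·BC·AA·CB·AA·CB·BC·BC·CB·AA·BC·BC·CB·AA
    A ↦ BC
    B ↦ AA
    C ↦ CB

A->BC, B->AA, C->CB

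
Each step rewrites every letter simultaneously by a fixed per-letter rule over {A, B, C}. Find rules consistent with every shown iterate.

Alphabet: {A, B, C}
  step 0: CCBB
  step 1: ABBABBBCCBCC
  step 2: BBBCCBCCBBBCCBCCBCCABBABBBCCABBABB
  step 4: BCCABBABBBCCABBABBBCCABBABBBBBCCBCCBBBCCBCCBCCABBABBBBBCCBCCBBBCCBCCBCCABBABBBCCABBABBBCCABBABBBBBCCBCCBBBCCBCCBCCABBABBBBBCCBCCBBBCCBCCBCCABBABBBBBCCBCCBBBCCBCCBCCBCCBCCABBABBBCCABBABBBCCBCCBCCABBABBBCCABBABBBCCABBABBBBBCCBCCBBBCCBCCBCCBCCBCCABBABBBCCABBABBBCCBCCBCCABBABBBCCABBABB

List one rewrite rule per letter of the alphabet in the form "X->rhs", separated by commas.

  step 1 ⇒ step 2: ABBABBBCCBCC ⇒ BB·BCC·BCC·BB·BCC·BCC·BCC·ABB·ABB·BCC·ABB·ABB
    A ↦ BB
    B ↦ BCC
    C ↦ ABB

A->BB, B->BCC, C->ABB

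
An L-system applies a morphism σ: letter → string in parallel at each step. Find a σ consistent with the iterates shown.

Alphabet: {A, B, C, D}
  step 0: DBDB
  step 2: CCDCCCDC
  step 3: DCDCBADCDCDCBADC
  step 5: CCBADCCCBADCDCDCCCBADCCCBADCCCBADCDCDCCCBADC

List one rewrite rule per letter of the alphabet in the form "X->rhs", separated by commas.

A->C, B->C, C->DC, D->BA

  step 2 ⇒ step 3: CCDCCCDC ⇒ DC·DC·BA·DC·DC·DC·BA·DC
    C ↦ DC
    D ↦ BA
    A ↦ C  (constrained at step 3)
    B ↦ C  (constrained at step 0)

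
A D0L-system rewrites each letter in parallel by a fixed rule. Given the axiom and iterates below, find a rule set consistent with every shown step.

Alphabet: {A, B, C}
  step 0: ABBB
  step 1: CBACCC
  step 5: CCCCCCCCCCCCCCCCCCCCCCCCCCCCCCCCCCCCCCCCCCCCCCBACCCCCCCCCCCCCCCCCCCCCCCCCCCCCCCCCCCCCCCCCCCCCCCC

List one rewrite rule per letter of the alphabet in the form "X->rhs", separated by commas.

A->CBA, B->C, C->CC

  step 0 ⇒ step 1: ABBB ⇒ CBA·C·C·C
    A ↦ CBA
    B ↦ C
    C ↦ CC  (constrained at step 1)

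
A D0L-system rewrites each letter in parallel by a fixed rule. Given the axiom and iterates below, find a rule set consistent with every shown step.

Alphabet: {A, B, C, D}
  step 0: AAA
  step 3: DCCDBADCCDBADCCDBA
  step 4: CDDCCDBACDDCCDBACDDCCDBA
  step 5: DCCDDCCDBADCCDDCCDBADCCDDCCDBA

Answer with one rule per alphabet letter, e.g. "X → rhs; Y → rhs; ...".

A->BA, B->CD, C->D, D->C

  step 4 ⇒ step 5: CDDCCDBACDDCCDBACDDCCDBA ⇒ D·C·C·D·D·C·CD·BA·D·C·C·D·D·C·CD·BA·D·C·C·D·D·C·CD·BA
    A ↦ BA
    B ↦ CD
    C ↦ D
    D ↦ C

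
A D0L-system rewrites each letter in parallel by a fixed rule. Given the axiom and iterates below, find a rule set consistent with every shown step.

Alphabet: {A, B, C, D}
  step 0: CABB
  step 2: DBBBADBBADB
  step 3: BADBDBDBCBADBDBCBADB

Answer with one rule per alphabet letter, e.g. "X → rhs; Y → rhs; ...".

  step 2 ⇒ step 3: DBBBADBBADB ⇒ BA·DB·DB·DB·C·BA·DB·DB·C·BA·DB
    A ↦ C
    B ↦ DB
    D ↦ BA
    C ↦ B  (constrained at step 0)

A->C, B->DB, C->B, D->BA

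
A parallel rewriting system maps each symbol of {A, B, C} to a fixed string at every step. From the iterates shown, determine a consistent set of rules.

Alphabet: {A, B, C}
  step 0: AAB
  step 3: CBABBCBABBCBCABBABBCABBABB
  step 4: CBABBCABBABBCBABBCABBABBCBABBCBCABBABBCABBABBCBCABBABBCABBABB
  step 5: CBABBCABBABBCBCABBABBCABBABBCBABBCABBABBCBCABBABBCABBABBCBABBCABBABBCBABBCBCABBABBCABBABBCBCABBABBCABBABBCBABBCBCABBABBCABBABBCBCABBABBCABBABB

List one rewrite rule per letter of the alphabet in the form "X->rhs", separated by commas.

A->C, B->ABB, C->CB

  step 4 ⇒ step 5: CBABBCABBABBCBABBCABBABBCBABBCBCABBABBCABBABBCBCABBABBCABBABB ⇒ CB·ABB·C·ABB·ABB·CB·C·ABB·ABB·C·ABB·ABB·CB·ABB·C·ABB·ABB·CB·C·ABB·ABB·C·ABB·ABB·CB·ABB·C·ABB·ABB·CB·ABB·CB·C·ABB·ABB·C·ABB·ABB·CB·C·ABB·ABB·C·ABB·ABB·CB·ABB·CB·C·ABB·ABB·C·ABB·ABB·CB·C·ABB·ABB·C·ABB·ABB
    A ↦ C
    B ↦ ABB
    C ↦ CB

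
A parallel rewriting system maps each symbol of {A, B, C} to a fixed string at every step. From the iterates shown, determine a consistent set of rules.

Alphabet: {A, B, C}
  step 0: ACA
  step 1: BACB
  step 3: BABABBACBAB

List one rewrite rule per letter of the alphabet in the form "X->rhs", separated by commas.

A->B, B->AB, C->AC

  step 0 ⇒ step 1: ACA ⇒ B·AC·B
    A ↦ B
    C ↦ AC
    B ↦ AB  (constrained at step 1)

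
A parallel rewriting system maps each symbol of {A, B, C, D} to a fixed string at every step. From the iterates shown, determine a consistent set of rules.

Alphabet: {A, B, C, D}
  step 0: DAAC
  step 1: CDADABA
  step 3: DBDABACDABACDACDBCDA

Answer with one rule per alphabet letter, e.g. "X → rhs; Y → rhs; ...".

  step 0 ⇒ step 1: DAAC ⇒ C·DA·DA·BA
    A ↦ DA
    C ↦ BA
    D ↦ C
    B ↦ DB  (constrained at step 1)

A->DA, B->DB, C->BA, D->C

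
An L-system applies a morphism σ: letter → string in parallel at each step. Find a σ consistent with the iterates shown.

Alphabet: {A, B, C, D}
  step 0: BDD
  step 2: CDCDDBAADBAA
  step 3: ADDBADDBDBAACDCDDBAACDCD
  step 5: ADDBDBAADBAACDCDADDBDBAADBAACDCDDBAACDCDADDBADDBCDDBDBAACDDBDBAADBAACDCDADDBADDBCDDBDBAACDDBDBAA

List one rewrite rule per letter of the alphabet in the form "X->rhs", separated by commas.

A->CD, B->AA, C->AD, D->DB

  step 2 ⇒ step 3: CDCDDBAADBAA ⇒ AD·DB·AD·DB·DB·AA·CD·CD·DB·AA·CD·CD
    A ↦ CD
    B ↦ AA
    C ↦ AD
    D ↦ DB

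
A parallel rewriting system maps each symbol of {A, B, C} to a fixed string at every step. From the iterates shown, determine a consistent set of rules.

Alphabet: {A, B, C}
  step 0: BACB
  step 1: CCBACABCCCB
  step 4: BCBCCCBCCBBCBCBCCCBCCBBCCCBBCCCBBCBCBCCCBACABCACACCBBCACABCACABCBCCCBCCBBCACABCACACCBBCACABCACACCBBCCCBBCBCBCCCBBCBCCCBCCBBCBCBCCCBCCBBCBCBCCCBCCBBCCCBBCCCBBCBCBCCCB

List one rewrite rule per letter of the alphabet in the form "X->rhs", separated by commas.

  step 0 ⇒ step 1: BACB ⇒ CCB·ACA·BC·CCB
    A ↦ ACA
    B ↦ CCB
    C ↦ BC

A->ACA, B->CCB, C->BC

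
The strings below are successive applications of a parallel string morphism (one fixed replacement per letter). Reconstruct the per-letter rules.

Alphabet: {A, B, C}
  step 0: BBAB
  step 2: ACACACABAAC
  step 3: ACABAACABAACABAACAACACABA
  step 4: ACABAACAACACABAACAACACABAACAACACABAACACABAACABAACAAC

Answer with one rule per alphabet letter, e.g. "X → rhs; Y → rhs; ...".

A->AC, B->A, C->ABA

  step 3 ⇒ step 4: ACABAACABAACABAACAACACABA ⇒ AC·ABA·AC·A·AC·AC·ABA·AC·A·AC·AC·ABA·AC·A·AC·AC·ABA·AC·AC·ABA·AC·ABA·AC·A·AC
    A ↦ AC
    B ↦ A
    C ↦ ABA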